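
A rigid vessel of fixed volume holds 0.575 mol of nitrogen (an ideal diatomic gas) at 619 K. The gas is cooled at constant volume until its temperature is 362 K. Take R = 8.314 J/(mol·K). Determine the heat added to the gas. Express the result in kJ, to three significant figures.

Q ≈ -3.07 kJ

Constant volume ⇒ W = 0, so Q = ΔU = nCᵥΔT with Cᵥ = 5R/2 = 20.79 J/(mol·K).
ΔU = (0.575)(20.79)(362 − 619) = -3072 J.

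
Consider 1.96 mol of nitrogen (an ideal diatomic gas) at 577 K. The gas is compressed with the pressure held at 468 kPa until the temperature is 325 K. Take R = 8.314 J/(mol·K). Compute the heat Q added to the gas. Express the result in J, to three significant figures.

Isobaric: W = nRΔT = (1.96)(8.314)(-252) = -4106 J.
ΔU = nCᵥΔT with Cᵥ = 5R/2: ΔU = (1.96)(20.79)(-252) = -10266 J.
Q = ΔU + W = -10266 − 4106 = -14373 J.

Q ≈ -14400 J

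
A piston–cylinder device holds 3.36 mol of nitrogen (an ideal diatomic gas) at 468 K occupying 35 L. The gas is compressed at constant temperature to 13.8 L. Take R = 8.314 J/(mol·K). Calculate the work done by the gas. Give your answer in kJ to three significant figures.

W ≈ -12.2 kJ

Isothermal: W = nRT ln(V₂/V₁).
W = (3.36)(8.314)(468) × ln(13.8/35)
  = 13074 × -0.9307
W_by_gas = -12167 J.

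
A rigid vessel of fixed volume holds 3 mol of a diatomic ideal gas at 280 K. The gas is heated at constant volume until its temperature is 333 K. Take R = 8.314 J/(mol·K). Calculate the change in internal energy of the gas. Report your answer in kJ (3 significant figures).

Constant volume ⇒ W = 0, so Q = ΔU = nCᵥΔT with Cᵥ = 5R/2 = 20.79 J/(mol·K).
ΔU = (3)(20.79)(333 − 280) = 3305 J.

ΔU ≈ 3.30 kJ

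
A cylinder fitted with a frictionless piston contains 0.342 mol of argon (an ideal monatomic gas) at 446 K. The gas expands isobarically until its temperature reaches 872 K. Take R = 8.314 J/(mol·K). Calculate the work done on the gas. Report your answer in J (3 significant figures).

W ≈ -1210 J

Isobaric: W = P ΔV = nR ΔT.
W = (0.342)(8.314)(872 − 446) = 1211 J.
Work on gas = −W_by = -1211 J.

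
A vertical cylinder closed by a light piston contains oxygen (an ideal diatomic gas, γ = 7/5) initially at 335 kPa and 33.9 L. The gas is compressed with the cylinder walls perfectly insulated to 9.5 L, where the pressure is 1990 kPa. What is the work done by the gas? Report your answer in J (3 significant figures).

Adiabatic: W = (P₁V₁ − P₂V₂)/(γ − 1) with γ = 7/5.
P₁V₁ = 11356 J, P₂V₂ = 18905 J.
W = (11356 − 18905) / 0.4 = -18871 J.

W ≈ -18900 J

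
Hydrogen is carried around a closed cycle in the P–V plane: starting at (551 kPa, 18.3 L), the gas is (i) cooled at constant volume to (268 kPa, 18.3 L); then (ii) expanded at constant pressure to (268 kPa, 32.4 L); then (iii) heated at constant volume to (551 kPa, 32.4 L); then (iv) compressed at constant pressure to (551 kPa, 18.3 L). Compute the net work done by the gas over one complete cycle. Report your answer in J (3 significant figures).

W_net ≈ -3990 J

Constant-volume legs do no work.
W(ii) = (268)(32.4 − 18.3) = 3779 J; W(iv) = (551)(18.3 − 32.4) = -7769 J.
W_net = 3779 − 7769 = -3990 J (the counter-clockwise enclosed area).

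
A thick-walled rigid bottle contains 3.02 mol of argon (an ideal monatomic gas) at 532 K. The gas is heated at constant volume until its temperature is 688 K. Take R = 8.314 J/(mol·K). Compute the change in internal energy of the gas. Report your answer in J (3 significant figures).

Constant volume ⇒ W = 0, so Q = ΔU = nCᵥΔT with Cᵥ = 3R/2 = 12.47 J/(mol·K).
ΔU = (3.02)(12.47)(688 − 532) = 5875 J.

ΔU ≈ 5880 J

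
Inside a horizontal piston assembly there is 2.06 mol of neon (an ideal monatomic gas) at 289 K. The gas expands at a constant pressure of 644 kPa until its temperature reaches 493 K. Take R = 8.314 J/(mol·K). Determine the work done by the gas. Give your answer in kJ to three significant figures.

W ≈ 3.49 kJ

Isobaric: W = P ΔV = nR ΔT.
W = (2.06)(8.314)(493 − 289) = 3494 J.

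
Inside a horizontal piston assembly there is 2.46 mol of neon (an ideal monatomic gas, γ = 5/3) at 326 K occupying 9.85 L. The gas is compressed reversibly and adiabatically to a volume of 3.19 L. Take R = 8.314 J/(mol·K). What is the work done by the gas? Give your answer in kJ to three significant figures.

W ≈ -11.2 kJ

Adiabatic: TV^(γ−1) = const with γ = 5/3.
T₂ = T₁ (V₁/V₂)^(γ−1) = 326 × (9.85/3.19)^0.667 = 326 × 2.12 = 691.3 K.
W_by = nCᵥ(T₁ − T₂) = (2.46)(12.47)(326 − 691.3) = -11206 J.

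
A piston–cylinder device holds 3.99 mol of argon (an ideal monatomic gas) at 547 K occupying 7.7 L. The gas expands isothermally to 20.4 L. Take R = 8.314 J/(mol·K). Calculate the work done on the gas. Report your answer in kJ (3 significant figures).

Isothermal: W = nRT ln(V₂/V₁).
W = (3.99)(8.314)(547) × ln(20.4/7.7)
  = 18146 × 0.9743
W_by_gas = 17679 J; work on gas = −W_by = -17679 J.

W ≈ -17.7 kJ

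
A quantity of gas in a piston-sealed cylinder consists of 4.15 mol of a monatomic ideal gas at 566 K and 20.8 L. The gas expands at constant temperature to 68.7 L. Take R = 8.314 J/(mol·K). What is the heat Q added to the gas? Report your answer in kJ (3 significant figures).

Q ≈ 23.3 kJ

Isothermal ⇒ ΔU = 0, so Q = W = nRT ln(V₂/V₁).
Q = (4.15)(8.314)(566) ln(68.7/20.8) = 19529 × 1.195 = 23333 J.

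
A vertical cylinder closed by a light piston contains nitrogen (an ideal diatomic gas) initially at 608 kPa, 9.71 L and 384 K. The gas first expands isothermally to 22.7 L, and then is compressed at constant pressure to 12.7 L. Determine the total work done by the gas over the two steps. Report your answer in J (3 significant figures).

Step 1 (isothermal): W = P₁V₁ ln(V₂/V₁) = (5904) ln(22.7/9.71) = 5013 J.
After step 1: P = 260.1 kPa, V = 22.7 L, T = 384 K.
Step 2 (isobaric): W = PΔV = (260.1 kPa)(12.7 − 22.7 L) = -2601 J.
W_total = 5013 − 2601 = 2413 J.

W_total ≈ 2410 J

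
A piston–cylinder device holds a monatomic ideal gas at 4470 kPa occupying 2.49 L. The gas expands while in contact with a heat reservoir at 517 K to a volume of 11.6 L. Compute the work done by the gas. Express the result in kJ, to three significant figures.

Isothermal: W = nRT ln(V₂/V₁) = P₁V₁ ln(V₂/V₁).
P₁V₁ = (4470 kPa)(2.49 L) = 11130 J.
W = 11130 × ln(11.6/2.49) = 11130 × 1.539
W_by_gas = 17126 J.

W ≈ 17.1 kJ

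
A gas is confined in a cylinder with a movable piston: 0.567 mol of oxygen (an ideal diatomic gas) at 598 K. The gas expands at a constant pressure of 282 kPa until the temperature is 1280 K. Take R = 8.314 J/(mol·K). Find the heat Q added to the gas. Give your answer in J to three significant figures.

Q ≈ 11300 J

Isobaric: W = nRΔT = (0.567)(8.314)(682) = 3215 J.
ΔU = nCᵥΔT with Cᵥ = 5R/2: ΔU = (0.567)(20.79)(682) = 8037 J.
Q = ΔU + W = 8037 + 3215 = 11252 J.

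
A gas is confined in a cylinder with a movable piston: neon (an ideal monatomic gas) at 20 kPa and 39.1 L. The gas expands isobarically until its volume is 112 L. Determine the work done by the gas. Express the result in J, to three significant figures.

W ≈ 1460 J

Isobaric: W = P ΔV.
W = (20 kPa)(112 − 39.1 L) = (20)(72.9) = 1458 J.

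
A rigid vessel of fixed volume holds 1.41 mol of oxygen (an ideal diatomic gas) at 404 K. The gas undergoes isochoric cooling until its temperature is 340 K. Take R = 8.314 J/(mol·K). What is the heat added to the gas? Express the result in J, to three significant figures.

Q ≈ -1880 J

Constant volume ⇒ W = 0, so Q = ΔU = nCᵥΔT with Cᵥ = 5R/2 = 20.79 J/(mol·K).
ΔU = (1.41)(20.79)(340 − 404) = -1876 J.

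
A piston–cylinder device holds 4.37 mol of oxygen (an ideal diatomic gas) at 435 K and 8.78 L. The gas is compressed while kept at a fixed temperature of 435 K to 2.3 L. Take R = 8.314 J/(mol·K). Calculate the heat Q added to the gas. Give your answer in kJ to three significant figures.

Isothermal ⇒ ΔU = 0, so Q = W = nRT ln(V₂/V₁).
Q = (4.37)(8.314)(435) ln(2.3/8.78) = 15804 × -1.34 = -21171 J.

Q ≈ -21.2 kJ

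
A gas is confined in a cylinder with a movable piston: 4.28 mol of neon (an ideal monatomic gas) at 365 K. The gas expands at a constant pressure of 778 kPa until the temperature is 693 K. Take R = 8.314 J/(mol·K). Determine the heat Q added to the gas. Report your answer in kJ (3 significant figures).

Q ≈ 29.2 kJ

Isobaric: W = nRΔT = (4.28)(8.314)(328) = 11672 J.
ΔU = nCᵥΔT with Cᵥ = 3R/2: ΔU = (4.28)(12.47)(328) = 17507 J.
Q = ΔU + W = 17507 + 11672 = 29179 J.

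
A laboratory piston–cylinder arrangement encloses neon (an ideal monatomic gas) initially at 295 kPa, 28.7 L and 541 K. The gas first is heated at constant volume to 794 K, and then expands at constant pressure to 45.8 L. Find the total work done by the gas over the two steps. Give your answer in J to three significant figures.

Step 1 (isochoric): W = 0 (constant volume).
After step 1: P = 433 kPa (V unchanged).
Step 2 (isobaric): W = PΔV = (433 kPa)(45.8 − 28.7 L) = 7404 J.
W_total = 0 + 7404 = 7404 J.

W_total ≈ 7400 J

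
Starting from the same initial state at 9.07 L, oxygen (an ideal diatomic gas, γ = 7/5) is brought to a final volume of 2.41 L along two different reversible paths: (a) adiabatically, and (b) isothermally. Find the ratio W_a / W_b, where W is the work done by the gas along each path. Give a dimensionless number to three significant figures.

Path (a) adiabatic: W = P₁V₁(1 − (V₁/V₂)^(γ−1))/(γ−1) → W_a/(P₁V₁) = -1.748.
Path (b) isothermal: W = P₁V₁ ln(V₂/V₁) → W_b/(P₁V₁) = -1.325.
W_a / W_b = -1.748 / -1.325 = 1.319.

W_a / W_b ≈ 1.32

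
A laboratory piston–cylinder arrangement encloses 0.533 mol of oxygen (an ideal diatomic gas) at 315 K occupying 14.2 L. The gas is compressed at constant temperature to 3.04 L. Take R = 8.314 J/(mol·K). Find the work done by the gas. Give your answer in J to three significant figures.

W ≈ -2150 J

Isothermal: W = nRT ln(V₂/V₁).
W = (0.533)(8.314)(315) × ln(3.04/14.2)
  = 1396 × -1.541
W_by_gas = -2152 J.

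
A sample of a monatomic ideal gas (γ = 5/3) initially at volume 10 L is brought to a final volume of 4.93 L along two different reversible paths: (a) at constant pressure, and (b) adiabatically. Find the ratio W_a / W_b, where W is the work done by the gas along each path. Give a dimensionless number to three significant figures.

Path (a) isobaric: W = P₁(V₂ − V₁) → W_a/(P₁V₁) = -0.507.
Path (b) adiabatic: W = P₁V₁(1 − (V₁/V₂)^(γ−1))/(γ−1) → W_b/(P₁V₁) = -0.9036.
W_a / W_b = -0.507 / -0.9036 = 0.5611.

W_a / W_b ≈ 0.561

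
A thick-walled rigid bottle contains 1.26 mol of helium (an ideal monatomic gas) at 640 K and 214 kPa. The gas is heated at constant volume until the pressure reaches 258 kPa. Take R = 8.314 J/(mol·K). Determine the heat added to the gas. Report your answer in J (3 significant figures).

Q ≈ 2070 J

Constant volume ⇒ W = 0, so Q = ΔU = nCᵥΔT with Cᵥ = 3R/2 = 12.47 J/(mol·K).
At constant V, T₂/T₁ = P₂/P₁ ⇒ ΔT = T₁(P₂/P₁ − 1) = 640·(258/214 − 1) = 131.6 K.
ΔU = (1.26)(12.47)(131.6) = 2068 J.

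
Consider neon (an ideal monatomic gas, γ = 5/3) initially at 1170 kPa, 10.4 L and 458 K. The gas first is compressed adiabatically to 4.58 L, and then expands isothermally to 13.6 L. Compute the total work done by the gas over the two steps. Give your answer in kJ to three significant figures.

Step 1 (adiabatic): W = (P₁V₁ − P₂V₂)/(γ−1) = (12168 − 21022)/0.667 = -13280 J.
After step 1: P = 4590 kPa, V = 4.58 L, T = 791.2 K.
Step 2 (isothermal): W = P₁V₁ ln(V₂/V₁) = (21022) ln(13.6/4.58) = 22879 J.
W_total = -13280 + 22879 = 9599 J.

W_total ≈ 9.60 kJ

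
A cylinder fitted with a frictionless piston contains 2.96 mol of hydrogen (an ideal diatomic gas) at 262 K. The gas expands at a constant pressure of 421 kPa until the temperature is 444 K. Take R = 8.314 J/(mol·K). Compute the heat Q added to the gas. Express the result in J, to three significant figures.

Q ≈ 15700 J

Isobaric: W = nRΔT = (2.96)(8.314)(182) = 4479 J.
ΔU = nCᵥΔT with Cᵥ = 5R/2: ΔU = (2.96)(20.79)(182) = 11197 J.
Q = ΔU + W = 11197 + 4479 = 15676 J.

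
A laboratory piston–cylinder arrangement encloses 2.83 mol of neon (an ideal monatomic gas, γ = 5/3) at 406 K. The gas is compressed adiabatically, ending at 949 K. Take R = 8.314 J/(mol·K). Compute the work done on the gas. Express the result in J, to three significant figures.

W ≈ 19200 J

Adiabatic ⇒ Q = 0, so W_by = −ΔU = nCᵥ(T₁ − T₂).
Cᵥ = 3R/2 = 12.47 J/(mol·K).
W = (2.83)(12.47)(406 − 949) = -19164 J.
Work on gas = −W_by = 19164 J.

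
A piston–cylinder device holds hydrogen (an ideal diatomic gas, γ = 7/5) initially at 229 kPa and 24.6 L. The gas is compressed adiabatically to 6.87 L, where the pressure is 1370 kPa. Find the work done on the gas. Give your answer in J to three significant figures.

Adiabatic: W = (P₁V₁ − P₂V₂)/(γ − 1) with γ = 7/5.
P₁V₁ = 5633 J, P₂V₂ = 9412 J.
W = (5633 − 9412) / 0.4 = -9446 J.
Work on gas = −W_by = 9446 J.

W ≈ 9450 J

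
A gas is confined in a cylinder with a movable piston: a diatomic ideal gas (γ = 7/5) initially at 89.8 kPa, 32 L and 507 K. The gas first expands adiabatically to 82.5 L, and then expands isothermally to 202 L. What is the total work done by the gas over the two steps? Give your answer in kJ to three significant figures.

W_total ≈ 4.03 kJ

Step 1 (adiabatic): W = (P₁V₁ − P₂V₂)/(γ−1) = (2874 − 1967)/0.4 = 2265 J.
After step 1: P = 23.85 kPa, V = 82.5 L, T = 347.1 K.
Step 2 (isothermal): W = P₁V₁ ln(V₂/V₁) = (1967) ln(202/82.5) = 1762 J.
W_total = 2265 + 1762 = 4027 J.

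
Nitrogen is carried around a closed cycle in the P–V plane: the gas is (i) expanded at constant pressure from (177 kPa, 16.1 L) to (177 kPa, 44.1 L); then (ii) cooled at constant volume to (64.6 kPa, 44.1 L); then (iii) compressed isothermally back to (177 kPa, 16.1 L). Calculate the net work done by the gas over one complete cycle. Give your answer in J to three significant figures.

W_net ≈ 2090 J

Leg (i): W = PΔV = (177)(44.1 − 16.1) = 4956 J.
Leg (ii): W = 0.
Leg (iii): W = PᵢVᵢ ln(V_f/Vᵢ) = (2849) ln(16.1/44.1) = -2871 J.
W_net = 4956 − 2871 = 2085 J.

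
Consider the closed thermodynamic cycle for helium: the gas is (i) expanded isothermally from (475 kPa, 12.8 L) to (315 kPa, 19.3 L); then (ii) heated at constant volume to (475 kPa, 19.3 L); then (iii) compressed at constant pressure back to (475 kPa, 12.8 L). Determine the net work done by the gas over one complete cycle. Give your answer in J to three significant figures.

Leg (i): W = PᵢVᵢ ln(V_f/Vᵢ) = (6080) ln(19.3/12.8) = 2497 J.
Leg (ii): W = 0.
Leg (iii): W = PΔV = (475)(12.8 − 19.3) = -3088 J.
W_net = 2497 − 3088 = -590.7 J.

W_net ≈ -591 J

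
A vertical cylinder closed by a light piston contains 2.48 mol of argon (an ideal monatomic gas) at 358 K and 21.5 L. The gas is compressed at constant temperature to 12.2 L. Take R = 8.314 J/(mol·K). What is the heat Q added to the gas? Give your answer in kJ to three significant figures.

Q ≈ -4.18 kJ

Isothermal ⇒ ΔU = 0, so Q = W = nRT ln(V₂/V₁).
Q = (2.48)(8.314)(358) ln(12.2/21.5) = 7382 × -0.5666 = -4182 J.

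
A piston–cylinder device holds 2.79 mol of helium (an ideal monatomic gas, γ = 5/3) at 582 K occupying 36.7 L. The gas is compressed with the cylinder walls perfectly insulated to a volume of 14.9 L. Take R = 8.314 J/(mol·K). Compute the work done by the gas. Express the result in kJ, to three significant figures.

W ≈ -16.7 kJ

Adiabatic: TV^(γ−1) = const with γ = 5/3.
T₂ = T₁ (V₁/V₂)^(γ−1) = 582 × (36.7/14.9)^0.667 = 582 × 1.824 = 1061 K.
W_by = nCᵥ(T₁ − T₂) = (2.79)(12.47)(582 − 1061) = -16683 J.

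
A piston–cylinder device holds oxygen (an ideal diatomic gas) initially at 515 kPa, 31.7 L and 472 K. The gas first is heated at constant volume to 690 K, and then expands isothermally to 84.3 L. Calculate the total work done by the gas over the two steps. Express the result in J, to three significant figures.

W_total ≈ 23300 J

Step 1 (isochoric): W = 0 (constant volume).
After step 1: P = 752.9 kPa (V unchanged).
Step 2 (isothermal): W = P₁V₁ ln(V₂/V₁) = (23866) ln(84.3/31.7) = 23342 J.
W_total = 0 + 23342 = 23342 J.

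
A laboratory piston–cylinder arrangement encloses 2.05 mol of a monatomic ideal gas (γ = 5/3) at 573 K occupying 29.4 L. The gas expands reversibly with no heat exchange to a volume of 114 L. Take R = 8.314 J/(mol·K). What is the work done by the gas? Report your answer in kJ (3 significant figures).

W ≈ 8.71 kJ

Adiabatic: TV^(γ−1) = const with γ = 5/3.
T₂ = T₁ (V₁/V₂)^(γ−1) = 573 × (29.4/114)^0.667 = 573 × 0.4052 = 232.2 K.
W_by = nCᵥ(T₁ − T₂) = (2.05)(12.47)(573 − 232.2) = 8714 J.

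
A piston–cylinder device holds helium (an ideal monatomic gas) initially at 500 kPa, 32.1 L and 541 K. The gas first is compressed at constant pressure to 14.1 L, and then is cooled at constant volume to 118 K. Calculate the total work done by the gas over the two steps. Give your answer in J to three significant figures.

W_total ≈ -9000 J

Step 1 (isobaric): W = PΔV = (500 kPa)(14.1 − 32.1 L) = -9000 J.
Step 2 (isochoric): W = 0 (constant volume).
W_total = -9000 + 0 = -9000 J.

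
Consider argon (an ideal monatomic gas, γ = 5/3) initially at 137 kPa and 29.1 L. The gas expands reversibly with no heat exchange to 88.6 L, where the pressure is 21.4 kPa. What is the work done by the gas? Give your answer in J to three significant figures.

Adiabatic: W = (P₁V₁ − P₂V₂)/(γ − 1) with γ = 5/3.
P₁V₁ = 3987 J, P₂V₂ = 1896 J.
W = (3987 − 1896) / 0.6667 = 3136 J.

W ≈ 3140 J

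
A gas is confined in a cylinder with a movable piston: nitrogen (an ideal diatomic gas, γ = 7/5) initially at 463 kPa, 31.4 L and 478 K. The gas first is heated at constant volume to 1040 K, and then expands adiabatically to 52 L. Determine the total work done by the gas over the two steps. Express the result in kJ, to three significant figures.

W_total ≈ 14.4 kJ

Step 1 (isochoric): W = 0 (constant volume).
After step 1: P = 1007 kPa (V unchanged).
Step 2 (adiabatic): W = (P₁V₁ − P₂V₂)/(γ−1) = (31631 − 25852)/0.4 = 14449 J.
W_total = 0 + 14449 = 14449 J.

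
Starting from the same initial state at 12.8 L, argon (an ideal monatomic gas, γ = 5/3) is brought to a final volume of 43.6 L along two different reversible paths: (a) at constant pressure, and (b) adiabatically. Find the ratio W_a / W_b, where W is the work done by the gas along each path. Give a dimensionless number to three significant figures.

W_a / W_b ≈ 2.87

Path (a) isobaric: W = P₁(V₂ − V₁) → W_a/(P₁V₁) = 2.406.
Path (b) adiabatic: W = P₁V₁(1 − (V₁/V₂)^(γ−1))/(γ−1) → W_b/(P₁V₁) = 0.8374.
W_a / W_b = 2.406 / 0.8374 = 2.873.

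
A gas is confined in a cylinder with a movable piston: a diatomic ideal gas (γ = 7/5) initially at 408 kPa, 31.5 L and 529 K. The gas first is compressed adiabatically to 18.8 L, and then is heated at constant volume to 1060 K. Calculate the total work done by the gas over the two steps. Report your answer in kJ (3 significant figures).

W_total ≈ -7.37 kJ

Step 1 (adiabatic): W = (P₁V₁ − P₂V₂)/(γ−1) = (12852 − 15799)/0.4 = -7368 J.
Step 2 (isochoric): W = 0 (constant volume).
W_total = -7368 + 0 = -7368 J.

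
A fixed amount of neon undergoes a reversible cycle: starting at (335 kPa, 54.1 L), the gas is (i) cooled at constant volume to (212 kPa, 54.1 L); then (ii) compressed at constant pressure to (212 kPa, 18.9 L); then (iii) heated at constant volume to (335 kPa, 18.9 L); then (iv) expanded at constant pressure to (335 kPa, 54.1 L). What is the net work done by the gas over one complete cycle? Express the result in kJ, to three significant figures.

W_net ≈ 4.33 kJ

Constant-volume legs do no work.
W(ii) = (212)(18.9 − 54.1) = -7462 J; W(iv) = (335)(54.1 − 18.9) = 11792 J.
W_net = -7462 + 11792 = 4330 J (the clockwise enclosed area).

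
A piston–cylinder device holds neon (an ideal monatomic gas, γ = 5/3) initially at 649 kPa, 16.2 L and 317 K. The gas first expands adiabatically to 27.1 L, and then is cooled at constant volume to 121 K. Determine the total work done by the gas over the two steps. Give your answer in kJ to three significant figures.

W_total ≈ 4.58 kJ

Step 1 (adiabatic): W = (P₁V₁ − P₂V₂)/(γ−1) = (10514 − 7461)/0.667 = 4579 J.
Step 2 (isochoric): W = 0 (constant volume).
W_total = 4579 + 0 = 4579 J.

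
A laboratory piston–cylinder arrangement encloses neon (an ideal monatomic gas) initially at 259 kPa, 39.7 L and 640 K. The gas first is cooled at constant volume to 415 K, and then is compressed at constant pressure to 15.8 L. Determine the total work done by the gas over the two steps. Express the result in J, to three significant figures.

W_total ≈ -4010 J

Step 1 (isochoric): W = 0 (constant volume).
After step 1: P = 167.9 kPa (V unchanged).
Step 2 (isobaric): W = PΔV = (167.9 kPa)(15.8 − 39.7 L) = -4014 J.
W_total = 0 − 4014 = -4014 J.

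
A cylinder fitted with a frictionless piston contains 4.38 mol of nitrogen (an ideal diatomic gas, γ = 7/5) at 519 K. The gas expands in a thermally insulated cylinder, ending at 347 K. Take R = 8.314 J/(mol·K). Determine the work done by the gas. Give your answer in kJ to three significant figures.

W ≈ 15.7 kJ

Adiabatic ⇒ Q = 0, so W_by = −ΔU = nCᵥ(T₁ − T₂).
Cᵥ = 5R/2 = 20.79 J/(mol·K).
W = (4.38)(20.79)(519 − 347) = 15659 J.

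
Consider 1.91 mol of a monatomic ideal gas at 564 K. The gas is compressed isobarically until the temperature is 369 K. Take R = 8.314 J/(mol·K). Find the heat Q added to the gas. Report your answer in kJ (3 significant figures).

Q ≈ -7.74 kJ

Isobaric: W = nRΔT = (1.91)(8.314)(-195) = -3097 J.
ΔU = nCᵥΔT with Cᵥ = 3R/2: ΔU = (1.91)(12.47)(-195) = -4645 J.
Q = ΔU + W = -4645 − 3097 = -7741 J.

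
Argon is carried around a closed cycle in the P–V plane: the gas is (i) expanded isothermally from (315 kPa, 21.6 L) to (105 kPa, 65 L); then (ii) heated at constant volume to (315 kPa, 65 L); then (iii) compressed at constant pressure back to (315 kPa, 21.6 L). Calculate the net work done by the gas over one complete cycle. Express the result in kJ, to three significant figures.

Leg (i): W = PᵢVᵢ ln(V_f/Vᵢ) = (6804) ln(65/21.6) = 7496 J.
Leg (ii): W = 0.
Leg (iii): W = PΔV = (315)(21.6 − 65) = -13671 J.
W_net = 7496 − 13671 = -6175 J.

W_net ≈ -6.18 kJ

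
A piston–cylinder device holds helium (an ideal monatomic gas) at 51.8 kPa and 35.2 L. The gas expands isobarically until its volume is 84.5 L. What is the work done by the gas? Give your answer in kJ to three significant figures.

W ≈ 2.55 kJ

Isobaric: W = P ΔV.
W = (51.8 kPa)(84.5 − 35.2 L) = (51.8)(49.3) = 2554 J.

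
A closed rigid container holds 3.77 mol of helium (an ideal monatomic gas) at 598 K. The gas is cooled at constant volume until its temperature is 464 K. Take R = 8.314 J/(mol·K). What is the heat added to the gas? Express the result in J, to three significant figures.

Q ≈ -6300 J

Constant volume ⇒ W = 0, so Q = ΔU = nCᵥΔT with Cᵥ = 3R/2 = 12.47 J/(mol·K).
ΔU = (3.77)(12.47)(464 − 598) = -6300 J.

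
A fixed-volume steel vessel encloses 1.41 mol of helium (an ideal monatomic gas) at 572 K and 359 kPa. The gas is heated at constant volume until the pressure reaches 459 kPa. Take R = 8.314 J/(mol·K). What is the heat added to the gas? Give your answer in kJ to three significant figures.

Constant volume ⇒ W = 0, so Q = ΔU = nCᵥΔT with Cᵥ = 3R/2 = 12.47 J/(mol·K).
At constant V, T₂/T₁ = P₂/P₁ ⇒ ΔT = T₁(P₂/P₁ − 1) = 572·(459/359 − 1) = 159.3 K.
ΔU = (1.41)(12.47)(159.3) = 2802 J.

Q ≈ 2.80 kJ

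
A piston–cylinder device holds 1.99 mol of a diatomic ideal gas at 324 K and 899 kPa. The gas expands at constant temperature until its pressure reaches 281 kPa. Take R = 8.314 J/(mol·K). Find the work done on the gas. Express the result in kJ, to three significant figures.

W ≈ -6.23 kJ

Isothermal process: W = nRT ln(V₂/V₁) = nRT ln(P₁/P₂).
W = (1.99)(8.314)(324) × ln(899/281)
  = 5361 × ln(3.199) = 5361 × 1.163
W_by_gas = 6234 J; work on gas = −W_by = -6234 J.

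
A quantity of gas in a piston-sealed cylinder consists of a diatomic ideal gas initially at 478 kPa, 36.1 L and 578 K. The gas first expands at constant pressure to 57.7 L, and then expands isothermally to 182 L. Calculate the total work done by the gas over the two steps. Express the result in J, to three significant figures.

Step 1 (isobaric): W = PΔV = (478 kPa)(57.7 − 36.1 L) = 10325 J.
After step 1: P = 478 kPa, V = 57.7 L, T = 923.8 K.
Step 2 (isothermal): W = P₁V₁ ln(V₂/V₁) = (27581) ln(182/57.7) = 31683 J.
W_total = 10325 + 31683 = 42008 J.

W_total ≈ 42000 J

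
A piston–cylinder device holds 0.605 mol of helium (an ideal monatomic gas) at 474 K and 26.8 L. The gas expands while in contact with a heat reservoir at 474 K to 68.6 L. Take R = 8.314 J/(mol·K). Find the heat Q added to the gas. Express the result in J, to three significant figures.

Isothermal ⇒ ΔU = 0, so Q = W = nRT ln(V₂/V₁).
Q = (0.605)(8.314)(474) ln(68.6/26.8) = 2384 × 0.9399 = 2241 J.

Q ≈ 2240 J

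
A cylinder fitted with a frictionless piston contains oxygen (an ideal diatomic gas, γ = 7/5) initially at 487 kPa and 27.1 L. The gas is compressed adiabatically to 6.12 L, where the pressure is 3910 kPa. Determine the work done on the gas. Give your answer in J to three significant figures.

Adiabatic: W = (P₁V₁ − P₂V₂)/(γ − 1) with γ = 7/5.
P₁V₁ = 13198 J, P₂V₂ = 23929 J.
W = (13198 − 23929) / 0.4 = -26829 J.
Work on gas = −W_by = 26829 J.

W ≈ 26800 J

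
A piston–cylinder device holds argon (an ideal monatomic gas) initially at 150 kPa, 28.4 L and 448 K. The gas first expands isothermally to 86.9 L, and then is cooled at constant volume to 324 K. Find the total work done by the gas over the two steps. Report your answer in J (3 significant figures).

W_total ≈ 4760 J

Step 1 (isothermal): W = P₁V₁ ln(V₂/V₁) = (4260) ln(86.9/28.4) = 4764 J.
Step 2 (isochoric): W = 0 (constant volume).
W_total = 4764 + 0 = 4764 J.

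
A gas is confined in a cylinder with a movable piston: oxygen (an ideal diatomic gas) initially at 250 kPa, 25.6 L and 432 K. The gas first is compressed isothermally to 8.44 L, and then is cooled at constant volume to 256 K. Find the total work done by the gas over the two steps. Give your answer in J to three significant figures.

W_total ≈ -7100 J

Step 1 (isothermal): W = P₁V₁ ln(V₂/V₁) = (6400) ln(8.44/25.6) = -7102 J.
Step 2 (isochoric): W = 0 (constant volume).
W_total = -7102 + 0 = -7102 J.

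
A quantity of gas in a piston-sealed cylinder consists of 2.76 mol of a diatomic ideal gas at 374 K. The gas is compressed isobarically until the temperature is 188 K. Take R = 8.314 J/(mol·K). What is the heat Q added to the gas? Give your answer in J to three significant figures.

Q ≈ -14900 J

Isobaric: W = nRΔT = (2.76)(8.314)(-186) = -4268 J.
ΔU = nCᵥΔT with Cᵥ = 5R/2: ΔU = (2.76)(20.79)(-186) = -10670 J.
Q = ΔU + W = -10670 − 4268 = -14938 J.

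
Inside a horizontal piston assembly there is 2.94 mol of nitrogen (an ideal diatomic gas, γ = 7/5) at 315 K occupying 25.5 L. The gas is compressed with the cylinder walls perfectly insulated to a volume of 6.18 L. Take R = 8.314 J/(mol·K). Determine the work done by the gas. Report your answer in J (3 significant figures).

W ≈ -14700 J

Adiabatic: TV^(γ−1) = const with γ = 7/5.
T₂ = T₁ (V₁/V₂)^(γ−1) = 315 × (25.5/6.18)^0.4 = 315 × 1.763 = 555.3 K.
W_by = nCᵥ(T₁ − T₂) = (2.94)(20.79)(315 − 555.3) = -14685 J.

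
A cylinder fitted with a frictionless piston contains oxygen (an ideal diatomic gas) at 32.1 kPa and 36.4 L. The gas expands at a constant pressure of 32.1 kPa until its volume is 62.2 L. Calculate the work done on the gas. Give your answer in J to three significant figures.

Isobaric: W = P ΔV.
W = (32.1 kPa)(62.2 − 36.4 L) = (32.1)(25.8) = 828.2 J.
Work on gas = −W_by = -828.2 J.

W ≈ -828 J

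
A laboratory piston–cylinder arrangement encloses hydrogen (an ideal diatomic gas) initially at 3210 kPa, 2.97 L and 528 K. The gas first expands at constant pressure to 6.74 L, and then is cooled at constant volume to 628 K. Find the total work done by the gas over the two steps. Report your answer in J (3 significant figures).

W_total ≈ 12100 J

Step 1 (isobaric): W = PΔV = (3210 kPa)(6.74 − 2.97 L) = 12102 J.
Step 2 (isochoric): W = 0 (constant volume).
W_total = 12102 + 0 = 12102 J.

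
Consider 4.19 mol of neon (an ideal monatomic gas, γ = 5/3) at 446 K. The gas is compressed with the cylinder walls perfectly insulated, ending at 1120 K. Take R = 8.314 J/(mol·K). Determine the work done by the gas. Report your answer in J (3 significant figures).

Adiabatic ⇒ Q = 0, so W_by = −ΔU = nCᵥ(T₁ − T₂).
Cᵥ = 3R/2 = 12.47 J/(mol·K).
W = (4.19)(12.47)(446 − 1120) = -35219 J.

W ≈ -35200 J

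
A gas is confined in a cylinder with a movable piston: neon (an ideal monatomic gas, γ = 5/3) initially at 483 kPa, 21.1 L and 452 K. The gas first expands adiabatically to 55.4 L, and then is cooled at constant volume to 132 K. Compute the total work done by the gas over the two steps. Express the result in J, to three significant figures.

Step 1 (adiabatic): W = (P₁V₁ − P₂V₂)/(γ−1) = (10191 − 5355)/0.667 = 7255 J.
Step 2 (isochoric): W = 0 (constant volume).
W_total = 7255 + 0 = 7255 J.

W_total ≈ 7250 J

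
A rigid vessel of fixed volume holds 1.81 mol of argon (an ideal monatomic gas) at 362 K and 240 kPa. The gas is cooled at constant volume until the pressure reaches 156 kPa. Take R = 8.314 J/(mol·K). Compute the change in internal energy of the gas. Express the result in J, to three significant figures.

ΔU ≈ -2860 J

Constant volume ⇒ W = 0, so Q = ΔU = nCᵥΔT with Cᵥ = 3R/2 = 12.47 J/(mol·K).
At constant V, T₂/T₁ = P₂/P₁ ⇒ ΔT = T₁(P₂/P₁ − 1) = 362·(156/240 − 1) = -126.7 K.
ΔU = (1.81)(12.47)(-126.7) = -2860 J.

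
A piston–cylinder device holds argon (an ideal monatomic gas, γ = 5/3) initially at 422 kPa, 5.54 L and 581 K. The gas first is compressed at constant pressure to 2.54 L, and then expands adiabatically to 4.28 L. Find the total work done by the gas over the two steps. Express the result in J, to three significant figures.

W_total ≈ -794 J

Step 1 (isobaric): W = PΔV = (422 kPa)(2.54 − 5.54 L) = -1266 J.
After step 1: P = 422 kPa, V = 2.54 L, T = 266.4 K.
Step 2 (adiabatic): W = (P₁V₁ − P₂V₂)/(γ−1) = (1072 − 757)/0.667 = 472.4 J.
W_total = -1266 + 472.4 = -793.6 J.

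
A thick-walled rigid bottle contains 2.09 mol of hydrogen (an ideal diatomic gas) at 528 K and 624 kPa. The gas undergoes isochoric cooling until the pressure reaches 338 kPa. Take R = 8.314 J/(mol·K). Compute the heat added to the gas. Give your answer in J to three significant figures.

Constant volume ⇒ W = 0, so Q = ΔU = nCᵥΔT with Cᵥ = 5R/2 = 20.79 J/(mol·K).
At constant V, T₂/T₁ = P₂/P₁ ⇒ ΔT = T₁(P₂/P₁ − 1) = 528·(338/624 − 1) = -242 K.
ΔU = (2.09)(20.79)(-242) = -10513 J.

Q ≈ -10500 J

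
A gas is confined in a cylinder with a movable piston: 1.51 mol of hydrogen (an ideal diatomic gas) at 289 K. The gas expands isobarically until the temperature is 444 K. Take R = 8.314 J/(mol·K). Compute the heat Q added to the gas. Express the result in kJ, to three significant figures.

Q ≈ 6.81 kJ

Isobaric: W = nRΔT = (1.51)(8.314)(155) = 1946 J.
ΔU = nCᵥΔT with Cᵥ = 5R/2: ΔU = (1.51)(20.79)(155) = 4865 J.
Q = ΔU + W = 4865 + 1946 = 6811 J.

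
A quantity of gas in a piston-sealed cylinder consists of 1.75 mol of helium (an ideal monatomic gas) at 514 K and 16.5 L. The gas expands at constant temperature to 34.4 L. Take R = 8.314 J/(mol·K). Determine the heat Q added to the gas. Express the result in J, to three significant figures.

Q ≈ 5490 J

Isothermal ⇒ ΔU = 0, so Q = W = nRT ln(V₂/V₁).
Q = (1.75)(8.314)(514) ln(34.4/16.5) = 7478 × 0.7347 = 5494 J.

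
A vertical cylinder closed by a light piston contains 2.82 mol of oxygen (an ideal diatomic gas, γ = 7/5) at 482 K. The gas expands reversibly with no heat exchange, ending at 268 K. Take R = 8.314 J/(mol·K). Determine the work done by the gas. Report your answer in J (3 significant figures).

W ≈ 12500 J

Adiabatic ⇒ Q = 0, so W_by = −ΔU = nCᵥ(T₁ − T₂).
Cᵥ = 5R/2 = 20.79 J/(mol·K).
W = (2.82)(20.79)(482 − 268) = 12543 J.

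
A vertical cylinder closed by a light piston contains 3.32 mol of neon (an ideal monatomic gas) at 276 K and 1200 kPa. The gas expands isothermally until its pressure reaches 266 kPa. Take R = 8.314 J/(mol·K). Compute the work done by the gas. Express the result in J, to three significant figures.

Isothermal process: W = nRT ln(V₂/V₁) = nRT ln(P₁/P₂).
W = (3.32)(8.314)(276) × ln(1200/266)
  = 7618 × ln(4.511) = 7618 × 1.507
W_by_gas = 11478 J.

W ≈ 11500 J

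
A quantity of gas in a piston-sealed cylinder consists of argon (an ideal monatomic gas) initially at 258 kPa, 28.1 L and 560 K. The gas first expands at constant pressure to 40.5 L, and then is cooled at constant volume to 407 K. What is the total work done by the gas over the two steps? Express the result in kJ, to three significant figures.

Step 1 (isobaric): W = PΔV = (258 kPa)(40.5 − 28.1 L) = 3199 J.
Step 2 (isochoric): W = 0 (constant volume).
W_total = 3199 + 0 = 3199 J.

W_total ≈ 3.20 kJ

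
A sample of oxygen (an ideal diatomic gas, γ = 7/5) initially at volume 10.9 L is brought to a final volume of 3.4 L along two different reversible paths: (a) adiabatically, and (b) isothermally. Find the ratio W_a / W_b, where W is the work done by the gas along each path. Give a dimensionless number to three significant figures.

Path (a) adiabatic: W = P₁V₁(1 − (V₁/V₂)^(γ−1))/(γ−1) → W_a/(P₁V₁) = -1.484.
Path (b) isothermal: W = P₁V₁ ln(V₂/V₁) → W_b/(P₁V₁) = -1.165.
W_a / W_b = -1.484 / -1.165 = 1.274.

W_a / W_b ≈ 1.27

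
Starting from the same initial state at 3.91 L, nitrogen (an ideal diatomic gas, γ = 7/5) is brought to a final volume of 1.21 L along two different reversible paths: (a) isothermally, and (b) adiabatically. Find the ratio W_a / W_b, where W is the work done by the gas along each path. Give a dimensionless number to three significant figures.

Path (a) isothermal: W = P₁V₁ ln(V₂/V₁) → W_a/(P₁V₁) = -1.173.
Path (b) adiabatic: W = P₁V₁(1 − (V₁/V₂)^(γ−1))/(γ−1) → W_b/(P₁V₁) = -1.497.
W_a / W_b = -1.173 / -1.497 = 0.7837.

W_a / W_b ≈ 0.784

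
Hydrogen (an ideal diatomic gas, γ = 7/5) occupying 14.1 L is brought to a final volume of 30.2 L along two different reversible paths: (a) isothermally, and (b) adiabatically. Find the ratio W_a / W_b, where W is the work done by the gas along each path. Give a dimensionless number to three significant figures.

Path (a) isothermal: W = P₁V₁ ln(V₂/V₁) → W_a/(P₁V₁) = 0.7617.
Path (b) adiabatic: W = P₁V₁(1 − (V₁/V₂)^(γ−1))/(γ−1) → W_b/(P₁V₁) = 0.6566.
W_a / W_b = 0.7617 / 0.6566 = 1.16.

W_a / W_b ≈ 1.16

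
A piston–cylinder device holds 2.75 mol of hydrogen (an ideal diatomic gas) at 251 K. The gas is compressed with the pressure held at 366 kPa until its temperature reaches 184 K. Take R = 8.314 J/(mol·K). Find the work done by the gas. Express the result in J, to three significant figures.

W ≈ -1530 J

Isobaric: W = P ΔV = nR ΔT.
W = (2.75)(8.314)(184 − 251) = -1532 J.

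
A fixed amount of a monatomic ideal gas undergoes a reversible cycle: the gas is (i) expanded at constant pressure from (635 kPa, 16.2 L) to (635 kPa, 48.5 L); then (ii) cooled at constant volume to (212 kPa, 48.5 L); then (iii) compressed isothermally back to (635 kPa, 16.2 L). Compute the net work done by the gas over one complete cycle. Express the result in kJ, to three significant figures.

W_net ≈ 9.24 kJ

Leg (i): W = PΔV = (635)(48.5 − 16.2) = 20510 J.
Leg (ii): W = 0.
Leg (iii): W = PᵢVᵢ ln(V_f/Vᵢ) = (10282) ln(16.2/48.5) = -11275 J.
W_net = 20510 − 11275 = 9236 J.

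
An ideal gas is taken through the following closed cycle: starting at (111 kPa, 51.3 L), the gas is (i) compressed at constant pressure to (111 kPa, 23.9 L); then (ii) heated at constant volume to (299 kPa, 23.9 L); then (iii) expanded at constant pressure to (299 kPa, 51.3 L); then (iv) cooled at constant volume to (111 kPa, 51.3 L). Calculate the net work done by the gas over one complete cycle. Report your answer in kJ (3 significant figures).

Constant-volume legs do no work.
W(i) = (111)(23.9 − 51.3) = -3041 J; W(iii) = (299)(51.3 − 23.9) = 8193 J.
W_net = -3041 + 8193 = 5151 J (the clockwise enclosed area).

W_net ≈ 5.15 kJ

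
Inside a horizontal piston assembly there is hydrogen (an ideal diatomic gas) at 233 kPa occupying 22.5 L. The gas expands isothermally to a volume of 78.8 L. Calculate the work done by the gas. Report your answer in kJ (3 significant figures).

W ≈ 6.57 kJ

Isothermal: W = nRT ln(V₂/V₁) = P₁V₁ ln(V₂/V₁).
P₁V₁ = (233 kPa)(22.5 L) = 5242 J.
W = 5242 × ln(78.8/22.5) = 5242 × 1.253
W_by_gas = 6571 J.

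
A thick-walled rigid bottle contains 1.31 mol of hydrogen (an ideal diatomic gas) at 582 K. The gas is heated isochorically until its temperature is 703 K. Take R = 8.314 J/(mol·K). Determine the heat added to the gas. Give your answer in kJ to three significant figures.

Q ≈ 3.29 kJ

Constant volume ⇒ W = 0, so Q = ΔU = nCᵥΔT with Cᵥ = 5R/2 = 20.79 J/(mol·K).
ΔU = (1.31)(20.79)(703 − 582) = 3295 J.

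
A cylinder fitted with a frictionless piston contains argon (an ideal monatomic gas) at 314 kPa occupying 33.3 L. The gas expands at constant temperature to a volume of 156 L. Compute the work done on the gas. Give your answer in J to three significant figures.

W ≈ -16100 J

Isothermal: W = nRT ln(V₂/V₁) = P₁V₁ ln(V₂/V₁).
P₁V₁ = (314 kPa)(33.3 L) = 10456 J.
W = 10456 × ln(156/33.3) = 10456 × 1.544
W_by_gas = 16147 J; work on gas = −W_by = -16147 J.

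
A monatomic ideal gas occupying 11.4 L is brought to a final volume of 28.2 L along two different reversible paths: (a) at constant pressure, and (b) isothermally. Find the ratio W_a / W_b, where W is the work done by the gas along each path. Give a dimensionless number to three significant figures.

Path (a) isobaric: W = P₁(V₂ − V₁) → W_a/(P₁V₁) = 1.474.
Path (b) isothermal: W = P₁V₁ ln(V₂/V₁) → W_b/(P₁V₁) = 0.9057.
W_a / W_b = 1.474 / 0.9057 = 1.627.

W_a / W_b ≈ 1.63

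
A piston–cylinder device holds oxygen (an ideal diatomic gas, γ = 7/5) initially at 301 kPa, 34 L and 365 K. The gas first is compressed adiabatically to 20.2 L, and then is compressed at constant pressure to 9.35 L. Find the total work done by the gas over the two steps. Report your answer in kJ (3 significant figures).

W_total ≈ -12.7 kJ

Step 1 (adiabatic): W = (P₁V₁ − P₂V₂)/(γ−1) = (10234 − 12604)/0.4 = -5924 J.
After step 1: P = 623.9 kPa, V = 20.2 L, T = 449.5 K.
Step 2 (isobaric): W = PΔV = (623.9 kPa)(9.35 − 20.2 L) = -6770 J.
W_total = -5924 − 6770 = -12694 J.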